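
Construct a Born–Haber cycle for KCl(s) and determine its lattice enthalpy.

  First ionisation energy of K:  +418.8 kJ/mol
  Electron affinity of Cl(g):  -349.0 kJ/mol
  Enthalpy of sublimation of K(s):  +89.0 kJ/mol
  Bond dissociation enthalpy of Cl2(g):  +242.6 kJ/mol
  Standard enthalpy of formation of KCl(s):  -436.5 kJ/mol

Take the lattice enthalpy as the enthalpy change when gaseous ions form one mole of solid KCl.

U = -716.6 kJ/mol

ΔHf° = 1·ΔHsub + 1·(ΣIE) + 1/2·D(Cl2) + 1·EA + U
-436.5 = 1·(+89.0) + 1·(+418.8) + 1/2·(+242.6) + 1·(-349.0) + U
U = -436.5 − (+280.1) = -716.6 kJ/mol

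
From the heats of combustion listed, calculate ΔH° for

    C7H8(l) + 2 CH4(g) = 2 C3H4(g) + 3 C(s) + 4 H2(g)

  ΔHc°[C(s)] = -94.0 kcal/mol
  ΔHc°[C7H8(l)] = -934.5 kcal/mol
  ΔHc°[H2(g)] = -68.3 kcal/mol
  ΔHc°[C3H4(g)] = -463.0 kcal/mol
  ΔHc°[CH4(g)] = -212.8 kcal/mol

With combustion enthalpies, reactants minus products:
= [1·(-934.5) + 2·(-212.8)] − [2·(-463.0) + 3·(-94.0) + 4·(-68.3)]
= 121.1 kcal/mol

ΔH° = 121.1 kcal/mol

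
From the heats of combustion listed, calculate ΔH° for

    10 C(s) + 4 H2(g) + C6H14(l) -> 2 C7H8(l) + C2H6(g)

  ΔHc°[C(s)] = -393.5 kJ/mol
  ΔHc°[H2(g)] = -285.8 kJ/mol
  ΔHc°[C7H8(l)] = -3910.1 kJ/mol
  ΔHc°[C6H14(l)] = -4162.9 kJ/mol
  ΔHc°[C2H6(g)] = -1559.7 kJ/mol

ΔH° = 138.8 kJ/mol

Using ΔH = Σ nΔHc°(reactants) − Σ nΔHc°(products):
= [10·(-393.5) + 4·(-285.8) + 1·(-4162.9)] − [2·(-3910.1) + 1·(-1559.7)]
= 138.8 kJ/mol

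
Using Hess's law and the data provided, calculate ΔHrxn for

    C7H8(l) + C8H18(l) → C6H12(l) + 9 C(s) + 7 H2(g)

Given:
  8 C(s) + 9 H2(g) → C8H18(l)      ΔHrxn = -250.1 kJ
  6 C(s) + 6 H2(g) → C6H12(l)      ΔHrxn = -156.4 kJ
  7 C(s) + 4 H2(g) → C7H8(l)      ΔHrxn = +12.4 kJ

ΔHrxn = 81.3 kJ

equation 1 reversed (C8H18(l) must end up as a reactant): +250.1 kJ
equation 2 as written (C6H12(l) already on the product side): -156.4 kJ
equation 3 reversed (reverse to put C7H8(l) on the reactant side): -12.4 kJ
Summing the manipulated equations, ΔHrxn = (-1)·(-250.1) + (1)·(-156.4) + (-1)·(+12.4) = 81.3 kJ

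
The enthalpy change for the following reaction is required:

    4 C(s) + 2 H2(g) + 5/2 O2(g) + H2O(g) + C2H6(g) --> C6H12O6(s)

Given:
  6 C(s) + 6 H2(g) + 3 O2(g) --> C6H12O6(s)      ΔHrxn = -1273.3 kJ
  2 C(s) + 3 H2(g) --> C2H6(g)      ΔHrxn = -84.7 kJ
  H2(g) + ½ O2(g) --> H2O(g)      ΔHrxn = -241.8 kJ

ΔHrxn = -946.8 kJ

equation 1 as written (C6H12O6(s) already on the product side): -1273.3 kJ
equation 2 reversed (C2H6(g) must end up as a reactant): +84.7 kJ
equation 3 reversed (H2O(g) must end up as a reactant): +241.8 kJ
Since enthalpy is a state function, ΔHrxn = (1)·(-1273.3) + (-1)·(-84.7) + (-1)·(-241.8) = -946.8 kJ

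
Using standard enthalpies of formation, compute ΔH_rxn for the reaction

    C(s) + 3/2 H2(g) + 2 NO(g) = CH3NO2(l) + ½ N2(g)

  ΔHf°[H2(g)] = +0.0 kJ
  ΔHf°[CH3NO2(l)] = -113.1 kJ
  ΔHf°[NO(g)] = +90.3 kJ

ΔH_rxn = -293.7 kJ

Products: 1·(-113.1) + 1/2·(+0.0) = -113.1
Reactants: 1·(+0.0) + 3/2·(+0.0) + 2·(+90.3) = +180.6
ΔH_rxn = (-113.1) − (+180.6) = -293.7 kJ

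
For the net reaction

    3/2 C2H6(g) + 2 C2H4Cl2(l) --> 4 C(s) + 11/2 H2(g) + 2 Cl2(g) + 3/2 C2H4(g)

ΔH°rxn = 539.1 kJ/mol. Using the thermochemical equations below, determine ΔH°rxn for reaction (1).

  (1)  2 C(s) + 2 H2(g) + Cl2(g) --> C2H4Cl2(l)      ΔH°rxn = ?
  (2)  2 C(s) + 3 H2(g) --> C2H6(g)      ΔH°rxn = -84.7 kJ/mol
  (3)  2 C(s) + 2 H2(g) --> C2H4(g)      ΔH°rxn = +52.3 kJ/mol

ΔH°rxn = -166.8 kJ/mol

(1) reversed and × 2: contributes −2·x
(2) reversed and × 3/2: (-3/2)·(-84.7) = +127.05 kJ/mol
(3) × 3/2: (3/2)·(+52.3) = +78.45 kJ/mol
+539.1 = (+127.05) + (+78.45) − 2·x
x = (+539.1 − (+205.5)) / (-2) = -166.8 kJ/mol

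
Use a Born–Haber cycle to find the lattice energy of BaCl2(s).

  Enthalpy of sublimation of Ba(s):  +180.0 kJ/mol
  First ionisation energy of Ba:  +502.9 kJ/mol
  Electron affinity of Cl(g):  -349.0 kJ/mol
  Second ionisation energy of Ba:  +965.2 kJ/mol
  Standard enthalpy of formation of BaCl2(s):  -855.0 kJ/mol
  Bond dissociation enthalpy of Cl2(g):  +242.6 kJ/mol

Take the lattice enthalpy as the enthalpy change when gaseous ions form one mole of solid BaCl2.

U = -2047.7 kJ/mol

ΔHf° = 1·ΔHsub + 1·(ΣIE) + 1·D(Cl2) + 2·EA + U
-855.0 = 1·(+180.0) + 1·(+1468.1) + 1·(+242.6) + 2·(-349.0) + U
U = -855.0 − (+1192.7) = -2047.7 kJ/mol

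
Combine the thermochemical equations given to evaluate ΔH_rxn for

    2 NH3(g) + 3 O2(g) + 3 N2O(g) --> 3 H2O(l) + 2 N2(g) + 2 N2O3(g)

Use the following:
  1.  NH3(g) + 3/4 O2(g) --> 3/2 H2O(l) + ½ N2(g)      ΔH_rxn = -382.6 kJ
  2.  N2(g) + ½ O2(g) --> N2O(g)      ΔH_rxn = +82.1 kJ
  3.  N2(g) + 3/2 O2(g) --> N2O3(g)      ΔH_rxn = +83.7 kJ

ΔH_rxn = -844.1 kJ

eq. 1 × 2: (2)·(-382.6) = -765.2 kJ
eq. 2 reversed and × 3: (-3)·(+82.1) = -246.3 kJ
eq. 3 × 2: (2)·(+83.7) = +167.4 kJ
Combining the equations, ΔH_rxn = (-765.2) + (-246.3) + (+167.4) = -844.1 kJ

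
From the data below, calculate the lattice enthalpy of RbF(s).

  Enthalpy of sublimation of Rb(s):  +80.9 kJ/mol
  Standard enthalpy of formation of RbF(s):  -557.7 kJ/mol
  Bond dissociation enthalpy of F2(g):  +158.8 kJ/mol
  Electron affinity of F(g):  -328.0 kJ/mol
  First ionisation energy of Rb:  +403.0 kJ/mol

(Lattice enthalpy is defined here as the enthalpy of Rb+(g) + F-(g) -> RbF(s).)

U = -793.0 kJ/mol

ΔHf° = 1·ΔHsub + 1·(ΣIE) + 1/2·D(F2) + 1·EA + U
-557.7 = 1·(+80.9) + 1·(+403.0) + 1/2·(+158.8) + 1·(-328.0) + U
U = -557.7 − (+235.3) = -793.0 kJ/mol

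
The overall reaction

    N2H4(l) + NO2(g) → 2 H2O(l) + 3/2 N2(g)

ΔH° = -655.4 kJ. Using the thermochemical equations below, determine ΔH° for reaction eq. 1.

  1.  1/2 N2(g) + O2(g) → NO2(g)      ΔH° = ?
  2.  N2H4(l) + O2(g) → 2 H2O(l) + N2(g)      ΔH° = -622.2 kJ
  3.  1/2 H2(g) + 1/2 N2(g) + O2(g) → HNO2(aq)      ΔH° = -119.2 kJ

eq. 1 reversed (reverse to put NO2(g) on the reactant side): contributes −x
eq. 2 as written (N2H4(l) already on the reactant side): -622.2 kJ
eq. 3: not needed (H2(g) appears nowhere else).
-655.4 = (-622.2) − x
x = (-655.4 − (-622.2)) / (-1) = 33.2 kJ

ΔH° = 33.2 kJ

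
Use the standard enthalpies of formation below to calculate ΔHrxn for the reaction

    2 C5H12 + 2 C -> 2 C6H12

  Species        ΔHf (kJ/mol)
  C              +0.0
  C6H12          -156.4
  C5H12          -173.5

ΔHrxn = 34.2 kJ/mol

Products: 2·(-156.4) = -312.8
Reactants: 2·(-173.5) + 2·(+0.0) = -347.0
ΔHrxn = (-312.8) − (-347.0) = 34.2 kJ/mol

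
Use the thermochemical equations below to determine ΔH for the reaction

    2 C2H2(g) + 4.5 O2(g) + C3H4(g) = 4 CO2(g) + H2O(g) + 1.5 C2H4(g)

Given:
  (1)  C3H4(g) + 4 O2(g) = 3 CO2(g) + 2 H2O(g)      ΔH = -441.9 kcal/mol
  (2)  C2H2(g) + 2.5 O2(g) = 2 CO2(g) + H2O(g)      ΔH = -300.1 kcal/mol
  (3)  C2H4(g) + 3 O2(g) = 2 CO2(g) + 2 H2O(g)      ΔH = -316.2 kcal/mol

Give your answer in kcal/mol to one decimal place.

ΔH = -567.8 kcal/mol

(1) as written (C3H4(g) already on the reactant side): -441.9 kcal/mol
(2) × 2 (scale by 2 for the 2 C2H2(g)): (2)·(-300.1) = -600.2 kcal/mol
(3) reversed and × 3/2 (reverse to put C2H4(g) on the product side; ×3/2 to match 3/2 C2H4(g) in the target): (-3/2)·(-316.2) = +474.3 kcal/mol
Combining the equations, ΔH = (-441.9) + (-600.2) + (+474.3) = -567.8 kcal/mol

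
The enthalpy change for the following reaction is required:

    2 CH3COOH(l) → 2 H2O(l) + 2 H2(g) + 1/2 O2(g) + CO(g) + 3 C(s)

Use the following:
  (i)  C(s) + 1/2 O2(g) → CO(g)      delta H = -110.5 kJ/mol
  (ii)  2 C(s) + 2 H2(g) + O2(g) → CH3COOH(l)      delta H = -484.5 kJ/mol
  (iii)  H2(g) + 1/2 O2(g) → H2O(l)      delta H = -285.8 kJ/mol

delta H = 286.9 kJ/mol

(i) as written: -110.5 kJ/mol
(ii) reversed and × 2: (-2)·(-484.5) = +969.0 kJ/mol
(iii) × 2: (2)·(-285.8) = -571.6 kJ/mol
delta H = (-110.5) + (+969.0) + (-571.6) = 286.9 kJ/mol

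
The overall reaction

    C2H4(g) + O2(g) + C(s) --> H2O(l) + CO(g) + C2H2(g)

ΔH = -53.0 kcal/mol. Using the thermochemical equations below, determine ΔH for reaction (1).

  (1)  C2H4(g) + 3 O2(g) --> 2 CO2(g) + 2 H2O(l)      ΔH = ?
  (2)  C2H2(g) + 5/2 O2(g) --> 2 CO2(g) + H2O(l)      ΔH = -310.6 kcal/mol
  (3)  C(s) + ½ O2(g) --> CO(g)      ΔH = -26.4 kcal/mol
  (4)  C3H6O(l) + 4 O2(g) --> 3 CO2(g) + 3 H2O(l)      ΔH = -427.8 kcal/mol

ΔH = -337.2 kcal/mol

(1) as written (C2H4(g) already on the reactant side): contributes x
(2) reversed (C2H2(g) must end up as a product): +310.6 kcal/mol
(3) as written (CO(g) already on the product side): -26.4 kcal/mol
(4): not needed (C3H6O(l) appears nowhere else).
-53.0 = (+310.6) + (-26.4) + x
x = (-53.0 − (+284.2)) / (1) = -337.2 kcal/mol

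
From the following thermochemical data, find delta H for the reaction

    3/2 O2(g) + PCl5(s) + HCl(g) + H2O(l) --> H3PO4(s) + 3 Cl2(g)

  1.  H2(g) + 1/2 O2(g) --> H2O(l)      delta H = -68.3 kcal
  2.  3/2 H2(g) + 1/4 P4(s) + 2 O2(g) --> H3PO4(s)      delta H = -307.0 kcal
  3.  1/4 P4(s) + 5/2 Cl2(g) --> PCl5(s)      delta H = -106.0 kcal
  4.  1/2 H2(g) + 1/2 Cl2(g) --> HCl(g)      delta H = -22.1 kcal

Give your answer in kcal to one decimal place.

eq. 1 reversed: +68.3 kcal
eq. 2 as written: -307.0 kcal
eq. 3 reversed: +106.0 kcal
eq. 4 reversed: +22.1 kcal
By Hess's law, delta H = (-1)·(-68.3) + (1)·(-307.0) + (-1)·(-106.0) + (-1)·(-22.1) = -110.6 kcal

delta H = -110.6 kcal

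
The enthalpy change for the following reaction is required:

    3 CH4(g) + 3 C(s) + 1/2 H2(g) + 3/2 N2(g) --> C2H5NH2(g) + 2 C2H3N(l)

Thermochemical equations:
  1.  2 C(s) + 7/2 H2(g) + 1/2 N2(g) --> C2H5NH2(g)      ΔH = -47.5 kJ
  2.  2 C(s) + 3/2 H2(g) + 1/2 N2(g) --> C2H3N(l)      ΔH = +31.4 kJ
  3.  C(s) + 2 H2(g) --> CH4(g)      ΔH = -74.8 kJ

ΔH = 239.7 kJ

eq. 1 as written: -47.5 kJ
eq. 2 × 2: (2)·(+31.4) = +62.8 kJ
eq. 3 reversed and × 3: (-3)·(-74.8) = +224.4 kJ
ΔH = (-47.5) + (+62.8) + (+224.4) = 239.7 kJ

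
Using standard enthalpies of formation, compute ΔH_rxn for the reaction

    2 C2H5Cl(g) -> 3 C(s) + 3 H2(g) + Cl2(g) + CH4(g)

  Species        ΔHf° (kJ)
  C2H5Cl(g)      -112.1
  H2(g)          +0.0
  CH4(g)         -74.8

ΔH_rxn = 149.4 kJ

ΔH°rxn = Σ nΔHf°(products) − Σ nΔHf°(reactants).
Products: 3·(+0.0) + 3·(+0.0) + 1·(+0.0) + 1·(-74.8) = -74.8
Reactants: 2·(-112.1) = -224.2
ΔH_rxn = (-74.8) − (-224.2) = 149.4 kJ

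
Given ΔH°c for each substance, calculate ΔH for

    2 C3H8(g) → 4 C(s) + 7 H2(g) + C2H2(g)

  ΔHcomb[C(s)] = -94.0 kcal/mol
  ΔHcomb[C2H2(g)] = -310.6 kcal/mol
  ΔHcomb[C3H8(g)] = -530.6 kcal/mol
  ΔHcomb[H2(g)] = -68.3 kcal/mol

ΔH = 103.5 kcal/mol

With combustion enthalpies, reactants minus products:
= [2·(-530.6)] − [4·(-94.0) + 7·(-68.3) + 1·(-310.6)]
= 103.5 kcal/mol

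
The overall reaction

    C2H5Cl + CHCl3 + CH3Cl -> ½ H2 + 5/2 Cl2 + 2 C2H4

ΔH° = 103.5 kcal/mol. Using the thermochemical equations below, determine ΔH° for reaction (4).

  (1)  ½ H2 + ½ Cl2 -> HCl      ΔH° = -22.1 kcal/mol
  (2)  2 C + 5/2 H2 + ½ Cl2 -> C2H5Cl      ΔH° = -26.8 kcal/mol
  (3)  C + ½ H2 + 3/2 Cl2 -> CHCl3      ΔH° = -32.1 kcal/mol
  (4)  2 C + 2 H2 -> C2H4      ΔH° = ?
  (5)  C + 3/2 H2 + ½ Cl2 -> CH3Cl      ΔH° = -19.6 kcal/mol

ΔH° = 12.5 kcal/mol

(1): not needed (HCl appears nowhere else).
(2) reversed (reverse to put C2H5Cl on the reactant side): +26.8 kcal/mol
(3) reversed (CHCl3 must end up as a reactant): +32.1 kcal/mol
(4) × 2 (scale by 2 for the 2 C2H4): contributes 2·x
(5) reversed (reverse to put CH3Cl on the reactant side): +19.6 kcal/mol
+103.5 = (+26.8) + (+32.1) + (+19.6) + 2·x
x = (+103.5 − (+78.5)) / (2) = 12.5 kcal/mol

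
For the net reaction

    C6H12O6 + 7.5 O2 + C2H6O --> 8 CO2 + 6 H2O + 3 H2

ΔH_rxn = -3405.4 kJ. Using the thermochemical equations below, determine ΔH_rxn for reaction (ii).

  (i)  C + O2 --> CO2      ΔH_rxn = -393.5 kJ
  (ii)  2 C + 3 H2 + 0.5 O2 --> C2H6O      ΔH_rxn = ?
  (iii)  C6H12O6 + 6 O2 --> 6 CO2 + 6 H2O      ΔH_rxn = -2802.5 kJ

(i) × 2: (2)·(-393.5) = -787.0 kJ
(ii) reversed (reverse to put C2H6O on the reactant side): contributes −x
(iii) as written (C6H12O6 already on the reactant side): -2802.5 kJ
-3405.4 = (-787.0) + (-2802.5) − x
x = (-3405.4 − (-3589.5)) / (-1) = -184.1 kJ

ΔH_rxn = -184.1 kJ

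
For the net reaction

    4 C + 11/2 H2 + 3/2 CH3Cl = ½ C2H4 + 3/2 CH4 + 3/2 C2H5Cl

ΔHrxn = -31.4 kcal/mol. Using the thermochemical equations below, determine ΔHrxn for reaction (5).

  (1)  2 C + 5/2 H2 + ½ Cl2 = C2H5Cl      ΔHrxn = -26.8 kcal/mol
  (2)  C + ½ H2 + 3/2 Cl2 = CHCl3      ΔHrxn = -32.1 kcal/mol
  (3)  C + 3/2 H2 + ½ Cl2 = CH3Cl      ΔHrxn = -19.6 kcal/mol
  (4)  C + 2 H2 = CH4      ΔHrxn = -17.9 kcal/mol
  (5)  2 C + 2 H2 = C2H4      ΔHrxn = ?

ΔHrxn = 12.5 kcal/mol

(1) × 3/2 (scale by 3/2 for the 3/2 C2H5Cl): (3/2)·(-26.8) = -40.2 kcal/mol
(2): not needed (CHCl3 appears nowhere else).
(3) reversed and × 3/2 (CH3Cl must end up as a reactant; ×3/2 to match 3/2 CH3Cl in the target): (-3/2)·(-19.6) = +29.4 kcal/mol
(4) × 3/2 (×3/2 to match 3/2 CH4 in the target): (3/2)·(-17.9) = -26.85 kcal/mol
(5) × 1/2 (scale by 1/2 for the 1/2 C2H4): contributes 1/2·x
-31.4 = (-40.2) + (+29.4) + (-26.85) + 1/2·x
x = (-31.4 − (-37.65)) / (1/2) = 12.5 kcal/mol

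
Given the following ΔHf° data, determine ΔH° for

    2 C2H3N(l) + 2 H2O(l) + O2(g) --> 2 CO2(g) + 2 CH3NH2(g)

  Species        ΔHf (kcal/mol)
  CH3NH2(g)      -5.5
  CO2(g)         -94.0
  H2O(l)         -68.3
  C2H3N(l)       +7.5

ΔH° = -77.4 kcal/mol

Products: 2·(-94.0) + 2·(-5.5) = -199.0
Reactants: 2·(+7.5) + 2·(-68.3) + 1·(+0.0) = -121.6
ΔH° = (-199.0) − (-121.6) = -77.4 kcal/mol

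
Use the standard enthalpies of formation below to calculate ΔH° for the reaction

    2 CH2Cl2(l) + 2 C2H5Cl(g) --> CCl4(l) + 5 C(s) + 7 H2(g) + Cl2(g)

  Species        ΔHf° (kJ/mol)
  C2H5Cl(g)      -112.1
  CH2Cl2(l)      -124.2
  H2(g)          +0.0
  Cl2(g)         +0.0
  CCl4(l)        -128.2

ΔH° = 344.4 kJ/mol

ΔH°rxn = Σ nΔHf°(products) − Σ nΔHf°(reactants).
Products: 1·(-128.2) + 5·(+0.0) + 7·(+0.0) + 1·(+0.0) = -128.2
Reactants: 2·(-124.2) + 2·(-112.1) = -472.6
ΔH° = (-128.2) − (-472.6) = 344.4 kJ/mol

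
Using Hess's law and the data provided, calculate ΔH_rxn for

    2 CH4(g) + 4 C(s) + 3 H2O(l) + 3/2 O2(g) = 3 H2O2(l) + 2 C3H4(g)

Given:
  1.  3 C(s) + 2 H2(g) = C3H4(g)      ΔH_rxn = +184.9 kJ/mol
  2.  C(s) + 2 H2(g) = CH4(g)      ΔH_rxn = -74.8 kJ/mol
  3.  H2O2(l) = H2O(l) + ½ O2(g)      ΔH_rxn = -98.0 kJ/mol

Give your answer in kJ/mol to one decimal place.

ΔH_rxn = 813.4 kJ/mol

eq. 1 × 2 (×2 to match 2 C3H4(g) in the target): (2)·(+184.9) = +369.8 kJ/mol
eq. 2 reversed and × 2 (CH4(g) must end up as a reactant; ×2 to match 2 CH4(g) in the target): (-2)·(-74.8) = +149.6 kJ/mol
eq. 3 reversed and × 3 (H2O2(l) must end up as a product; ×3 to match 3 H2O2(l) in the target): (-3)·(-98.0) = +294.0 kJ/mol
ΔH_rxn = (+369.8) + (+149.6) + (+294.0) = 813.4 kJ/mol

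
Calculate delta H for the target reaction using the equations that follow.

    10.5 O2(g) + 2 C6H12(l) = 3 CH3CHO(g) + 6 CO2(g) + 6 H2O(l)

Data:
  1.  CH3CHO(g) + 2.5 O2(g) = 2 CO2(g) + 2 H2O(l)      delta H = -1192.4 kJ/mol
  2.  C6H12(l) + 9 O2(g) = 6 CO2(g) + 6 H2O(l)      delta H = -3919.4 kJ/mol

delta H = -4261.6 kJ/mol

eq. 1 reversed and × 3: (-3)·(-1192.4) = +3577.2 kJ/mol
eq. 2 × 2: (2)·(-3919.4) = -7838.8 kJ/mol
delta H = (-3)·(-1192.4) + (2)·(-3919.4) = -4261.6 kJ/mol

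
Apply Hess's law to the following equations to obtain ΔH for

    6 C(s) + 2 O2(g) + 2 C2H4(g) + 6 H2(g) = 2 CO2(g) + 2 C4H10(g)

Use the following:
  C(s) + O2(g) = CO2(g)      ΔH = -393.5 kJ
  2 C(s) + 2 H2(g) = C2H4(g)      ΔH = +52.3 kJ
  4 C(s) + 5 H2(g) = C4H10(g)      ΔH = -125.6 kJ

ΔH = -1142.8 kJ

equation 1 × 2: (2)·(-393.5) = -787.0 kJ
equation 2 reversed and × 2: (-2)·(+52.3) = -104.6 kJ
equation 3 × 2: (2)·(-125.6) = -251.2 kJ
ΔH = (-787.0) + (-104.6) + (-251.2) = -1142.8 kJ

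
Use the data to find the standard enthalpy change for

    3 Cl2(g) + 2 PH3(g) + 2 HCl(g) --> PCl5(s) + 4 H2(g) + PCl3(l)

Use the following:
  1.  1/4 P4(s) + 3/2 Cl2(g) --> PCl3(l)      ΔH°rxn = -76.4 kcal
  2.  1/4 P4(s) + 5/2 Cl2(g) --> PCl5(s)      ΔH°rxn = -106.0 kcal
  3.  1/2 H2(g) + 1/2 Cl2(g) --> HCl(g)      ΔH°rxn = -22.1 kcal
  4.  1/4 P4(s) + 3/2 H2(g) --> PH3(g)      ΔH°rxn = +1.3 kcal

eq. 1 as written (PCl3(l) already on the product side): -76.4 kcal
eq. 2 as written (PCl5(s) already on the product side): -106.0 kcal
eq. 3 reversed and × 2 (reverse to put HCl(g) on the reactant side; ×2 to match 2 HCl(g) in the target): (-2)·(-22.1) = +44.2 kcal
eq. 4 reversed and × 2 (PH3(g) must end up as a reactant; scale by 2 for the 2 PH3(g)): (-2)·(+1.3) = -2.6 kcal
ΔH°rxn = (1)·(-76.4) + (1)·(-106.0) + (-2)·(-22.1) + (-2)·(+1.3) = -140.8 kcal

ΔH°rxn = -140.8 kcal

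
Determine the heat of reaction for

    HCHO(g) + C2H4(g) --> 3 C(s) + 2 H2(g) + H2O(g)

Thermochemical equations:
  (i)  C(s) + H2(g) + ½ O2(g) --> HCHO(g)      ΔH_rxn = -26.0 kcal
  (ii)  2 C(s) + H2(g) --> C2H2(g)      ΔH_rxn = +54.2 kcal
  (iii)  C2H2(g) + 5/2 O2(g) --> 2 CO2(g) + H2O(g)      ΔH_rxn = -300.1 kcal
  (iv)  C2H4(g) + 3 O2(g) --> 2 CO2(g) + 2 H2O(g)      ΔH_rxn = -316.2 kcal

(i) reversed (reverse to put HCHO(g) on the reactant side): +26.0 kcal
(ii) reversed: -54.2 kcal
(iii) reversed: +300.1 kcal
(iv) as written (C2H4(g) already on the reactant side): -316.2 kcal
By Hess's law, ΔH_rxn = (-1)·(-26.0) + (-1)·(+54.2) + (-1)·(-300.1) + (1)·(-316.2) = -44.3 kcal

ΔH_rxn = -44.3 kcal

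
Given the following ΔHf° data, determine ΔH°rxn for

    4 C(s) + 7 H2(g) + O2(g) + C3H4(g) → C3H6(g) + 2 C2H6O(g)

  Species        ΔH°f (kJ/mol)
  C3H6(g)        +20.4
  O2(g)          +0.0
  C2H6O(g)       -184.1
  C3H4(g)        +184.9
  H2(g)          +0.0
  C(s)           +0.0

ΔH°rxn = Σ nΔHf°(products) − Σ nΔHf°(reactants).
Products: 1·(+20.4) + 2·(-184.1) = -347.8
Reactants: 4·(+0.0) + 7·(+0.0) + 1·(+0.0) + 1·(+184.9) = +184.9
ΔH°rxn = (-347.8) − (+184.9) = -532.7 kJ/mol

ΔH°rxn = -532.7 kJ/mol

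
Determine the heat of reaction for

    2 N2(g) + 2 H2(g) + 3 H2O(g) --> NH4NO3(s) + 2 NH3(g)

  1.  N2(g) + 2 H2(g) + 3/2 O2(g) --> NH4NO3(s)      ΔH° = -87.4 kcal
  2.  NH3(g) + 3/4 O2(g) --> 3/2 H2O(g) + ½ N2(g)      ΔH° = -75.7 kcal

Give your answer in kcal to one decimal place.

eq. 1 as written (NH4NO3(s) already on the product side): -87.4 kcal
eq. 2 reversed and × 2 (NH3(g) must end up as a product; scale by 2 for the 2 NH3(g)): (-2)·(-75.7) = +151.4 kcal
By Hess's law, ΔH° = (1)·(-87.4) + (-2)·(-75.7) = 64.0 kcal

ΔH° = 64.0 kcal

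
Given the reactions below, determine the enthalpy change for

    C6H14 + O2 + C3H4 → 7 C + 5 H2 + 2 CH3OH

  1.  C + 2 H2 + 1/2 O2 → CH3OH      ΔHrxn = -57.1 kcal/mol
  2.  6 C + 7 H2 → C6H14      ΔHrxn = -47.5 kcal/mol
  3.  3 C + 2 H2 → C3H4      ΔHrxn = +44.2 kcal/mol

ΔHrxn = -110.9 kcal/mol

eq. 1 × 2 (×2 to match 2 CH3OH in the target): (2)·(-57.1) = -114.2 kcal/mol
eq. 2 reversed (C6H14 must end up as a reactant): +47.5 kcal/mol
eq. 3 reversed (reverse to put C3H4 on the reactant side): -44.2 kcal/mol
ΔHrxn = (2)·(-57.1) + (-1)·(-47.5) + (-1)·(+44.2) = -110.9 kcal/mol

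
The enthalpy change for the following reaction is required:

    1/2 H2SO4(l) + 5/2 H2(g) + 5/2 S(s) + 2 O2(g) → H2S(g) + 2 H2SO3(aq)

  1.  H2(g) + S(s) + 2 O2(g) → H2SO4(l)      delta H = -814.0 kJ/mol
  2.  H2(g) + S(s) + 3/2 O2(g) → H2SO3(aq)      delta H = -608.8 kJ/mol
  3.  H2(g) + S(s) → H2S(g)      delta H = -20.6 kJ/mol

eq. 1 reversed and × 1/2 (reverse to put H2SO4(l) on the reactant side; ×1/2 to match 1/2 H2SO4(l) in the target): (-1/2)·(-814.0) = +407.0 kJ/mol
eq. 2 × 2 (×2 to match 2 H2SO3(aq) in the target): (2)·(-608.8) = -1217.6 kJ/mol
eq. 3 as written (H2S(g) already on the product side): -20.6 kJ/mol
delta H = (-1/2)·(-814.0) + (2)·(-608.8) + (1)·(-20.6) = -831.2 kJ/mol

delta H = -831.2 kJ/mol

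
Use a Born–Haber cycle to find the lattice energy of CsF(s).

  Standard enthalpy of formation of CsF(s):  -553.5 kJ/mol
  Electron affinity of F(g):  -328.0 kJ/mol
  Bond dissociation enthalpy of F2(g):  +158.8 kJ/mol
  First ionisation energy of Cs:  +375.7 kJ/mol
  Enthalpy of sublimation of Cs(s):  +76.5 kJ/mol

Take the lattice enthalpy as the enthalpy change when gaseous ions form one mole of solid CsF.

U = -757.1 kJ/mol

ΔHf° = 1·ΔHsub + 1·(ΣIE) + 1/2·D(F2) + 1·EA + U
-553.5 = 1·(+76.5) + 1·(+375.7) + 1/2·(+158.8) + 1·(-328.0) + U
U = -553.5 − (+203.6) = -757.1 kJ/mol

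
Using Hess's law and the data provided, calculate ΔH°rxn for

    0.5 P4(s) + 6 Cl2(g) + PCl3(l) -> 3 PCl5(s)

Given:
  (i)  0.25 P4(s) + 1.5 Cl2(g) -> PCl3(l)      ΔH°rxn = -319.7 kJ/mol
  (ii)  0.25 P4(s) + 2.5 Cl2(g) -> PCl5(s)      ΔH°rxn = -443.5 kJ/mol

(i) reversed: +319.7 kJ/mol
(ii) × 3: (3)·(-443.5) = -1330.5 kJ/mol
ΔH°rxn = (-1)·(-319.7) + (3)·(-443.5) = -1010.8 kJ/mol

ΔH°rxn = -1010.8 kJ/mol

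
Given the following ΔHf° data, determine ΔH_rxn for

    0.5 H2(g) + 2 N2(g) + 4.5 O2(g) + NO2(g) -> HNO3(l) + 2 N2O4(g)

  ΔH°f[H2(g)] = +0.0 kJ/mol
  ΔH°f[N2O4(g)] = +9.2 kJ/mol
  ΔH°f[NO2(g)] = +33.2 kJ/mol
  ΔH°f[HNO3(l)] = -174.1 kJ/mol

ΔH_rxn = -188.9 kJ/mol

Products: 1·(-174.1) + 2·(+9.2) = -155.7
Reactants: 1/2·(+0.0) + 2·(+0.0) + 9/2·(+0.0) + 1·(+33.2) = +33.2
ΔH_rxn = (-155.7) − (+33.2) = -188.9 kJ/mol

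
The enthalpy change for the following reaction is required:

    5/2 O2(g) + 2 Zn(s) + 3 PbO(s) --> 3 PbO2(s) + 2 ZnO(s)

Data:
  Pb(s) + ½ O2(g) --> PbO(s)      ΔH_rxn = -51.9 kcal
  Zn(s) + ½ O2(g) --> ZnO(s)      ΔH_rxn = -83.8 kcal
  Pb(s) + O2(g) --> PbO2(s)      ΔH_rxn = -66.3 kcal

equation 1 reversed and × 3 (reverse to put PbO(s) on the reactant side; ×3 to match 3 PbO(s) in the target): (-3)·(-51.9) = +155.7 kcal
equation 2 × 2 (×2 to match 2 ZnO(s) in the target): (2)·(-83.8) = -167.6 kcal
equation 3 × 3 (scale by 3 for the 3 PbO2(s)): (3)·(-66.3) = -198.9 kcal
By Hess's law, ΔH_rxn = (+155.7) + (-167.6) + (-198.9) = -210.8 kcal

ΔH_rxn = -210.8 kcal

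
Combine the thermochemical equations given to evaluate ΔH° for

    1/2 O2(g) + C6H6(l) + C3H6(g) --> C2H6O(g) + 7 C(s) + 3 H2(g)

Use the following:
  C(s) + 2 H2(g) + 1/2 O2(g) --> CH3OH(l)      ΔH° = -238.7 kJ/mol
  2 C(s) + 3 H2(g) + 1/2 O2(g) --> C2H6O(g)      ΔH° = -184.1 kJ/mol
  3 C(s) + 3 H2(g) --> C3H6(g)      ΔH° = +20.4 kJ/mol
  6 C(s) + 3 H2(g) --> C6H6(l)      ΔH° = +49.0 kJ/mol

ΔH° = -253.5 kJ/mol

equation 1: not needed.
equation 2 as written: -184.1 kJ/mol
equation 3 reversed: -20.4 kJ/mol
equation 4 reversed: -49.0 kJ/mol
ΔH° = (-184.1) + (-20.4) + (-49.0) = -253.5 kJ/mol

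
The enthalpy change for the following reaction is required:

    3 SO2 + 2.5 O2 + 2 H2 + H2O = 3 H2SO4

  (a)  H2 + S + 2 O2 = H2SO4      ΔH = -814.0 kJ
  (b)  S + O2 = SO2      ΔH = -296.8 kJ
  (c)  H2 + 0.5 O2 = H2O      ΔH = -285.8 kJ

ΔH = -1265.8 kJ

(a) × 3 (scale by 3 for the 3 H2SO4): (3)·(-814.0) = -2442.0 kJ
(b) reversed and × 3 (reverse to put SO2 on the reactant side; scale by 3 for the 3 SO2): (-3)·(-296.8) = +890.4 kJ
(c) reversed (H2O must end up as a reactant): +285.8 kJ
ΔH = (-2442.0) + (+890.4) + (+285.8) = -1265.8 kJ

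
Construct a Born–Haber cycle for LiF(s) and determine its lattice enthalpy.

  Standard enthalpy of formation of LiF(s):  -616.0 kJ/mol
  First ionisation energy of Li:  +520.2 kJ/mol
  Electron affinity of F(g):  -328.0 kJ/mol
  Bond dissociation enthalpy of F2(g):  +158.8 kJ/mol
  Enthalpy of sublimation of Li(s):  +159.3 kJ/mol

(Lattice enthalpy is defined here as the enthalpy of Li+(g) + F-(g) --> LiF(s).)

ΔHf° = 1·ΔHsub + 1·(ΣIE) + 1/2·D(F2) + 1·EA + U
-616.0 = 1·(+159.3) + 1·(+520.2) + 1/2·(+158.8) + 1·(-328.0) + U
U = -616.0 − (+430.9) = -1046.9 kJ/mol

U = -1046.9 kJ/mol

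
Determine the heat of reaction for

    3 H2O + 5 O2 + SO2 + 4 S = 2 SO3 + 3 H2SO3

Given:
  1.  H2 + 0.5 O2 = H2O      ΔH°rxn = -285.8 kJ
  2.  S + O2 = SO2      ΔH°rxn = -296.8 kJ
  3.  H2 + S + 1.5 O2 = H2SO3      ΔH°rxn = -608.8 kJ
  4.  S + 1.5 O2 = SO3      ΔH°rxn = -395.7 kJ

ΔH°rxn = -1463.6 kJ

eq. 1 reversed and × 3 (H2O must end up as a reactant; ×3 to match 3 H2O in the target): (-3)·(-285.8) = +857.4 kJ
eq. 2 reversed (SO2 must end up as a reactant): +296.8 kJ
eq. 3 × 3 (scale by 3 for the 3 H2SO3): (3)·(-608.8) = -1826.4 kJ
eq. 4 × 2 (×2 to match 2 SO3 in the target): (2)·(-395.7) = -791.4 kJ
Since enthalpy is a state function, ΔH°rxn = (-3)·(-285.8) + (-1)·(-296.8) + (3)·(-608.8) + (2)·(-395.7) = -1463.6 kJ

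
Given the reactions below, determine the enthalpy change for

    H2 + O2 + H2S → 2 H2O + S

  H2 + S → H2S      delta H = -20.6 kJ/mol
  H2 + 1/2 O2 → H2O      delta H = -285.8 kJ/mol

equation 1 reversed: +20.6 kJ/mol
equation 2 × 2: (2)·(-285.8) = -571.6 kJ/mol
delta H = (+20.6) + (-571.6) = -551.0 kJ/mol

delta H = -551.0 kJ/mol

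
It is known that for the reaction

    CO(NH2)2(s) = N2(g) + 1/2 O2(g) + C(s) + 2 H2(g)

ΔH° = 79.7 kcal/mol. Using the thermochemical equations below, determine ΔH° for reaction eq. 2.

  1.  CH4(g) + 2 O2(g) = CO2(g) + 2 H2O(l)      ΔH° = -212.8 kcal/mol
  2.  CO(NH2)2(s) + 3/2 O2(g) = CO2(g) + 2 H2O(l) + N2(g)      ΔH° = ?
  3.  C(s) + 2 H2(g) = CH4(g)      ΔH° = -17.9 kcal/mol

eq. 1 reversed: +212.8 kcal/mol
eq. 2 as written: contributes x
eq. 3 reversed: +17.9 kcal/mol
+79.7 = (+212.8) + (+17.9) + x
x = (+79.7 − (+230.7)) / (1) = -151.0 kcal/mol

ΔH° = -151.0 kcal/mol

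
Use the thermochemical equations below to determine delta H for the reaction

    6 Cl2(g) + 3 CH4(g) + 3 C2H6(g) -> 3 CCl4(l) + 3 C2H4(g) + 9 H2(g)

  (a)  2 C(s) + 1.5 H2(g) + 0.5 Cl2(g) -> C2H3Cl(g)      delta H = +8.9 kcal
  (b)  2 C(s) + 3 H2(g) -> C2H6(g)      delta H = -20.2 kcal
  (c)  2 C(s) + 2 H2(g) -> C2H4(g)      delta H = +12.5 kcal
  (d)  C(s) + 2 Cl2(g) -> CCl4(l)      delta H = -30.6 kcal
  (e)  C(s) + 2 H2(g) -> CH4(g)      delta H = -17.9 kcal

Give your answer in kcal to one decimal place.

delta H = 60.0 kcal

(a): not needed.
(b) reversed and × 3: (-3)·(-20.2) = +60.6 kcal
(c) × 3: (3)·(+12.5) = +37.5 kcal
(d) × 3: (3)·(-30.6) = -91.8 kcal
(e) reversed and × 3: (-3)·(-17.9) = +53.7 kcal
delta H = (-3)·(-20.2) + (3)·(+12.5) + (3)·(-30.6) + (-3)·(-17.9) = 60.0 kcal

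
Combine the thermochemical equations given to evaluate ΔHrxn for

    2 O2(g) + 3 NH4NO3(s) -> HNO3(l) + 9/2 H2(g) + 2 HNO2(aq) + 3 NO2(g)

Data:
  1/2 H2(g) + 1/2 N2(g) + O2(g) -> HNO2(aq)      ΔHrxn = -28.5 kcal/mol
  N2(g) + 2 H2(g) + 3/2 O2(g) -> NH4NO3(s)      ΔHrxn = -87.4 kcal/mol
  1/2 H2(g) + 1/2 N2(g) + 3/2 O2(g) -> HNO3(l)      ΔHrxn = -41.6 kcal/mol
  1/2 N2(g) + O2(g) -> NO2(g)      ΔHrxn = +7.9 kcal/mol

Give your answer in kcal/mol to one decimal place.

equation 1 × 2: (2)·(-28.5) = -57.0 kcal/mol
equation 2 reversed and × 3: (-3)·(-87.4) = +262.2 kcal/mol
equation 3 as written: -41.6 kcal/mol
equation 4 × 3: (3)·(+7.9) = +23.7 kcal/mol
Combining the equations, ΔHrxn = (-57.0) + (+262.2) + (-41.6) + (+23.7) = 187.3 kcal/mol

ΔHrxn = 187.3 kcal/mol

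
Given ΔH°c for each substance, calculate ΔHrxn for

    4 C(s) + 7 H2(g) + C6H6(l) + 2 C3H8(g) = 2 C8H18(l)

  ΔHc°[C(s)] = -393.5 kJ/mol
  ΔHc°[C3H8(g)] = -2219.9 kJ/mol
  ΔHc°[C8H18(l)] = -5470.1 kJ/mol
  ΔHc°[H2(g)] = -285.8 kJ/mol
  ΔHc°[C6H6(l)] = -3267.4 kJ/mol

With combustion enthalpies, reactants minus products:
= [4·(-393.5) + 7·(-285.8) + 1·(-3267.4) + 2·(-2219.9)] − [2·(-5470.1)]
= -341.6 kJ/mol

ΔHrxn = -341.6 kJ/mol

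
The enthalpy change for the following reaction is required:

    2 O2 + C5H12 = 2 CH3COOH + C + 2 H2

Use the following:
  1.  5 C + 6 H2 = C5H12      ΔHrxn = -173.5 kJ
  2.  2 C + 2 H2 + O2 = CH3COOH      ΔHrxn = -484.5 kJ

eq. 1 reversed (C5H12 must end up as a reactant): +173.5 kJ
eq. 2 × 2 (×2 to match 2 CH3COOH in the target): (2)·(-484.5) = -969.0 kJ
By Hess's law, ΔHrxn = (+173.5) + (-969.0) = -795.5 kJ

ΔHrxn = -795.5 kJ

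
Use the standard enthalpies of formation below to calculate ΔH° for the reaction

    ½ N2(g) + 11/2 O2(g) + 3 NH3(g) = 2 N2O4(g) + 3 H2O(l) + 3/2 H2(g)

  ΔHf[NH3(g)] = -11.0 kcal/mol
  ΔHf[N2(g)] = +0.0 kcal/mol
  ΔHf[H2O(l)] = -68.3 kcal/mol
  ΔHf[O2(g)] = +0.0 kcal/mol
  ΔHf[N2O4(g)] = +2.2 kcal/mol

ΔH° = -167.5 kcal/mol

ΔH°rxn = Σ nΔHf°(products) − Σ nΔHf°(reactants).
Products: 2·(+2.2) + 3·(-68.3) + 3/2·(+0.0) = -200.5
Reactants: 1/2·(+0.0) + 11/2·(+0.0) + 3·(-11.0) = -33.0
ΔH° = (-200.5) − (-33.0) = -167.5 kcal/mol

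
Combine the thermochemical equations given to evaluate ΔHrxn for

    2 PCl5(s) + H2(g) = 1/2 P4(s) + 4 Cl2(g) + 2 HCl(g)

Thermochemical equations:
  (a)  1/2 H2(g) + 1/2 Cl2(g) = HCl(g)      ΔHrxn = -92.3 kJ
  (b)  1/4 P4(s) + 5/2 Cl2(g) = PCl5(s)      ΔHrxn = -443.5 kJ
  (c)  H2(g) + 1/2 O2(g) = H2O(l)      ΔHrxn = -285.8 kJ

(a) × 2 (scale by 2 for the 2 HCl(g)): (2)·(-92.3) = -184.6 kJ
(b) reversed and × 2 (reverse to put PCl5(s) on the reactant side; ×2 to match 2 PCl5(s) in the target): (-2)·(-443.5) = +887.0 kJ
(c): not needed (H2O(l) appears nowhere else).
Since enthalpy is a state function, ΔHrxn = (2)·(-92.3) + (-2)·(-443.5) = 702.4 kJ

ΔHrxn = 702.4 kJ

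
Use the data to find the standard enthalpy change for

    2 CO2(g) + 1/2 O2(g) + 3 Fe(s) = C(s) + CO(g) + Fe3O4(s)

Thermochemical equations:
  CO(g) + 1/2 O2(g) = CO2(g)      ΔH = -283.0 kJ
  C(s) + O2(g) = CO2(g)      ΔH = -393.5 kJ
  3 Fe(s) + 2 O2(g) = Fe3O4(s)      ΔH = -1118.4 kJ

equation 1 reversed (CO(g) must end up as a product): +283.0 kJ
equation 2 reversed (C(s) must end up as a product): +393.5 kJ
equation 3 as written (Fe3O4(s) already on the product side): -1118.4 kJ
ΔH = (+283.0) + (+393.5) + (-1118.4) = -441.9 kJ

ΔH = -441.9 kJ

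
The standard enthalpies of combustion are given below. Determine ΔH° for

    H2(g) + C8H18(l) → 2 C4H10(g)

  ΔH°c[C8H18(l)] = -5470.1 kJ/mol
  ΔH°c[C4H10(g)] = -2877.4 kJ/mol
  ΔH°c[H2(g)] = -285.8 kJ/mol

Using ΔH = Σ nΔHc°(reactants) − Σ nΔHc°(products):
= [1·(-285.8) + 1·(-5470.1)] − [2·(-2877.4)]
= -1.1 kJ/mol

ΔH° = -1.1 kJ/mol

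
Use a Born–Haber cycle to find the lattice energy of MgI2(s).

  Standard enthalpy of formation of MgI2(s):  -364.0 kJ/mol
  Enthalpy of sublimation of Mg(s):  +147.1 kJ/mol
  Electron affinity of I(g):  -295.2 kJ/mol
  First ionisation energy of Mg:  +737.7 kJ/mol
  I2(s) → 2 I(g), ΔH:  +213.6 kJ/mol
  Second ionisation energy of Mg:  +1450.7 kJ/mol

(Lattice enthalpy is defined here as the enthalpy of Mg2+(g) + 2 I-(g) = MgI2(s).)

U = -2322.7 kJ/mol

ΔHf° = 1·ΔHsub + 1·(ΣIE) + 1·D(I2) + 2·EA + U
-364.0 = 1·(+147.1) + 1·(+2188.4) + 1·(+213.6) + 2·(-295.2) + U
U = -364.0 − (+1958.7) = -2322.7 kJ/mol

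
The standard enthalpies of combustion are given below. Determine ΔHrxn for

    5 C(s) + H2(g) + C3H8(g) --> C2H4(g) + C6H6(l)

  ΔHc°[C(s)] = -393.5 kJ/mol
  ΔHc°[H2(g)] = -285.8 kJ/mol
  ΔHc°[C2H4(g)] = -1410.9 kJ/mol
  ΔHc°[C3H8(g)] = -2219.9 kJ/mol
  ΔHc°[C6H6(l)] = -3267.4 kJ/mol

With combustion enthalpies, reactants minus products:
= [5·(-393.5) + 1·(-285.8) + 1·(-2219.9)] − [1·(-1410.9) + 1·(-3267.4)]
= 205.1 kJ/mol

ΔHrxn = 205.1 kJ/mol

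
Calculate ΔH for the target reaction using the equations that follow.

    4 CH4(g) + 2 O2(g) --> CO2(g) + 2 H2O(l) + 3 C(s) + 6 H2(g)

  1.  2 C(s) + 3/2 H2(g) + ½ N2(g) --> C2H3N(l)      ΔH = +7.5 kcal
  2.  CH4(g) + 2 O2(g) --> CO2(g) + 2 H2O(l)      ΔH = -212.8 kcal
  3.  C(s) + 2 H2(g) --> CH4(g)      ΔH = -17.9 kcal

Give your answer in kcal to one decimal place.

ΔH = -159.1 kcal

eq. 1: not needed (C2H3N(l) appears nowhere else).
eq. 2 as written (CO2(g) already on the product side): -212.8 kcal
eq. 3 reversed and × 3: (-3)·(-17.9) = +53.7 kcal
Combining the equations, ΔH = (1)·(-212.8) + (-3)·(-17.9) = -159.1 kcal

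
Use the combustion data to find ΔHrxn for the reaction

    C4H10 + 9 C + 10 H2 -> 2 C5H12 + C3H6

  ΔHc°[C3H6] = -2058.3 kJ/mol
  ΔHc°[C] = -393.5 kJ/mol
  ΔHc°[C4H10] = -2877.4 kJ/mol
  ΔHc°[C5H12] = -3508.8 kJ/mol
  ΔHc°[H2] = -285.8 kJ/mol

With combustion enthalpies, reactants minus products:
= [1·(-2877.4) + 9·(-393.5) + 10·(-285.8)] − [2·(-3508.8) + 1·(-2058.3)]
= -201.0 kJ/mol

ΔHrxn = -201.0 kJ/mol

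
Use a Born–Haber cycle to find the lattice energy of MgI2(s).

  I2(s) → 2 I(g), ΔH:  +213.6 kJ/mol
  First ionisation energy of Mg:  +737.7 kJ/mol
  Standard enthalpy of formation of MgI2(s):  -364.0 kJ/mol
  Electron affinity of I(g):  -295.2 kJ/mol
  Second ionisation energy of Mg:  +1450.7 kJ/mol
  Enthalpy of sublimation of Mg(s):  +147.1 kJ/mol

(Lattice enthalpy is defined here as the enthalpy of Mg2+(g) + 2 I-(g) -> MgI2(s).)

ΔHf° = 1·ΔHsub + 1·(ΣIE) + 1·D(I2) + 2·EA + U
-364.0 = 1·(+147.1) + 1·(+2188.4) + 1·(+213.6) + 2·(-295.2) + U
U = -364.0 − (+1958.7) = -2322.7 kJ/mol

U = -2322.7 kJ/mol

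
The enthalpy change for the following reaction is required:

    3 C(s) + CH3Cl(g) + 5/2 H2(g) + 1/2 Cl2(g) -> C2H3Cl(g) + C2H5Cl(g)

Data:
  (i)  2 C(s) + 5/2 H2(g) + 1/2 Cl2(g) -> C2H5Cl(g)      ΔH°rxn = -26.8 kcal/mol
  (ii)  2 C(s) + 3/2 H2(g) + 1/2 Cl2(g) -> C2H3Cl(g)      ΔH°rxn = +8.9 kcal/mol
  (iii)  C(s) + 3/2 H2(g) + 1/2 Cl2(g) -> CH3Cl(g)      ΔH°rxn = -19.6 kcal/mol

(i) as written: -26.8 kcal/mol
(ii) as written: +8.9 kcal/mol
(iii) reversed: +19.6 kcal/mol
Summing the manipulated equations, ΔH°rxn = (1)·(-26.8) + (1)·(+8.9) + (-1)·(-19.6) = 1.7 kcal/mol

ΔH°rxn = 1.7 kcal/mol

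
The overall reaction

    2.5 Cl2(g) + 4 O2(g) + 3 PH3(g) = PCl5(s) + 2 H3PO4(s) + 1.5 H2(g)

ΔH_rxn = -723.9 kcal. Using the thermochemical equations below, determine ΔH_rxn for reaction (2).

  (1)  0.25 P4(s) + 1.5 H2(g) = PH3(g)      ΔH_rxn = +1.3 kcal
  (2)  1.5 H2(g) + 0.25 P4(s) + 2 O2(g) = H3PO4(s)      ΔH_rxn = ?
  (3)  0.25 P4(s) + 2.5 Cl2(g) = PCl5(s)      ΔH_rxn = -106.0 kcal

(1) reversed and × 3 (reverse to put PH3(g) on the reactant side; ×3 to match 3 PH3(g) in the target): (-3)·(+1.3) = -3.9 kcal
(2) × 2 (×2 to match 2 H3PO4(s) in the target): contributes 2·x
(3) as written (PCl5(s) already on the product side): -106.0 kcal
-723.9 = (-3.9) + (-106.0) + 2·x
x = (-723.9 − (-109.9)) / (2) = -307.0 kcal

ΔH_rxn = -307.0 kcal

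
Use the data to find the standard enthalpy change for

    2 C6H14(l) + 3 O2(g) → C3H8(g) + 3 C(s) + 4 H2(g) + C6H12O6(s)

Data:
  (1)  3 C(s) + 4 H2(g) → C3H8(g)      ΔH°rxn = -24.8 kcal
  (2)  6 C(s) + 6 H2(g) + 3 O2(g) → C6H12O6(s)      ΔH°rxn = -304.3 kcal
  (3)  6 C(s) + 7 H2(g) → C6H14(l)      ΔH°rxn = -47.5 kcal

(1) as written: -24.8 kcal
(2) as written: -304.3 kcal
(3) reversed and × 2: (-2)·(-47.5) = +95.0 kcal
Summing the manipulated equations, ΔH°rxn = (-24.8) + (-304.3) + (+95.0) = -234.1 kcal

ΔH°rxn = -234.1 kcal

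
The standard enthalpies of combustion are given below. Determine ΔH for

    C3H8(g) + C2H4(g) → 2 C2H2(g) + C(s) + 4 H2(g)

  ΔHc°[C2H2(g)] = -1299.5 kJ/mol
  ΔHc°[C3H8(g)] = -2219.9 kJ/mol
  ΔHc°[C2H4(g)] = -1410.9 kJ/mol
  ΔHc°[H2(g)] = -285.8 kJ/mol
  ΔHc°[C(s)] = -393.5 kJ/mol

ΔH = 504.9 kJ/mol

Using ΔH = Σ nΔHc°(reactants) − Σ nΔHc°(products):
= [1·(-2219.9) + 1·(-1410.9)] − [2·(-1299.5) + 1·(-393.5) + 4·(-285.8)]
= 504.9 kJ/mol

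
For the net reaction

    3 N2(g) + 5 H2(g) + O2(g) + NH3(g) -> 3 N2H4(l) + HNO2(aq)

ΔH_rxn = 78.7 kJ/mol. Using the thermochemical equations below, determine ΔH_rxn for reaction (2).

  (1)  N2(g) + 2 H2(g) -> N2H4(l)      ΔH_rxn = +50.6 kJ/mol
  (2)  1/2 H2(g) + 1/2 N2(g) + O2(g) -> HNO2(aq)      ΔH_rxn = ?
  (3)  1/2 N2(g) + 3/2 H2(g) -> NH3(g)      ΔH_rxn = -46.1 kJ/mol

(1) × 3: (3)·(+50.6) = +151.8 kJ/mol
(2) as written: contributes x
(3) reversed: +46.1 kJ/mol
+78.7 = (+151.8) + (+46.1) + x
x = (+78.7 − (+197.9)) / (1) = -119.2 kJ/mol

ΔH_rxn = -119.2 kJ/mol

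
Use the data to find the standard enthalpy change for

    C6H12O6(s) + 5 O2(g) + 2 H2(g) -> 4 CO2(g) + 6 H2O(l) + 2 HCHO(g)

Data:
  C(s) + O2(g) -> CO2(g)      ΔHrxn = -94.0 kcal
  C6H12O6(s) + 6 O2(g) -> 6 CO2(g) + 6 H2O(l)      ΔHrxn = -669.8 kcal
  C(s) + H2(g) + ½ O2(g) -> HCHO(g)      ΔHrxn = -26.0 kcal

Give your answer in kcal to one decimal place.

equation 1 reversed and × 2: (-2)·(-94.0) = +188.0 kcal
equation 2 as written (C6H12O6(s) already on the reactant side): -669.8 kcal
equation 3 × 2 (scale by 2 for the 2 HCHO(g)): (2)·(-26.0) = -52.0 kcal
Combining the equations, ΔHrxn = (-2)·(-94.0) + (1)·(-669.8) + (2)·(-26.0) = -533.8 kcal

ΔHrxn = -533.8 kcal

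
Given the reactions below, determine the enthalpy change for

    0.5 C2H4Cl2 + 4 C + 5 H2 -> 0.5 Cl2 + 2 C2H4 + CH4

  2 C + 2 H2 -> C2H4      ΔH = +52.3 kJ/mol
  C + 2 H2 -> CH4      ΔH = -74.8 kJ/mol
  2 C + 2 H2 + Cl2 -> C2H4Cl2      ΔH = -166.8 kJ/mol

equation 1 × 2 (×2 to match 2 C2H4 in the target): (2)·(+52.3) = +104.6 kJ/mol
equation 2 as written (CH4 already on the product side): -74.8 kJ/mol
equation 3 reversed and × 1/2 (C2H4Cl2 must end up as a reactant; scale by 1/2 for the 1/2 C2H4Cl2): (-1/2)·(-166.8) = +83.4 kJ/mol
Summing the manipulated equations, ΔH = (+104.6) + (-74.8) + (+83.4) = 113.2 kJ/mol

ΔH = 113.2 kJ/mol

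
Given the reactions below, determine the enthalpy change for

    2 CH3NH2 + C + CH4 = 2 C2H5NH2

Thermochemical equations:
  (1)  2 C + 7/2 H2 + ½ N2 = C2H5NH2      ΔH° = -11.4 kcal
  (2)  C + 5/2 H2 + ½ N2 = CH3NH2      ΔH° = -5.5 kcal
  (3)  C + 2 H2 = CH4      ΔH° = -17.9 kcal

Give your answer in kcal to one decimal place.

ΔH° = 6.1 kcal

(1) × 2: (2)·(-11.4) = -22.8 kcal
(2) reversed and × 2: (-2)·(-5.5) = +11.0 kcal
(3) reversed: +17.9 kcal
Since enthalpy is a state function, ΔH° = (-22.8) + (+11.0) + (+17.9) = 6.1 kcal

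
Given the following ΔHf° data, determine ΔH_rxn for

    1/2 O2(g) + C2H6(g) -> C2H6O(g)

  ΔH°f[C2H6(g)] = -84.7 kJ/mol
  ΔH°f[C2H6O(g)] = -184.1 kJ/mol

Products: 1·(-184.1) = -184.1
Reactants: 1/2·(+0.0) + 1·(-84.7) = -84.7
ΔH_rxn = (-184.1) − (-84.7) = -99.4 kJ/mol

ΔH_rxn = -99.4 kJ/mol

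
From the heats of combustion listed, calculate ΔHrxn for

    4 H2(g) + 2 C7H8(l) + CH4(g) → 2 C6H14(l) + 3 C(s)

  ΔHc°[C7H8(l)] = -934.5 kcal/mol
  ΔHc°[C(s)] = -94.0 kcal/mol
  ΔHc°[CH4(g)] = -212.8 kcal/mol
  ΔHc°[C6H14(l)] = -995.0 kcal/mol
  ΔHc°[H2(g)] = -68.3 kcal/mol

ΔHrxn = -83.0 kcal/mol

Using ΔH = Σ nΔHc°(reactants) − Σ nΔHc°(products):
= [4·(-68.3) + 2·(-934.5) + 1·(-212.8)] − [2·(-995.0) + 3·(-94.0)]
= -83.0 kcal/mol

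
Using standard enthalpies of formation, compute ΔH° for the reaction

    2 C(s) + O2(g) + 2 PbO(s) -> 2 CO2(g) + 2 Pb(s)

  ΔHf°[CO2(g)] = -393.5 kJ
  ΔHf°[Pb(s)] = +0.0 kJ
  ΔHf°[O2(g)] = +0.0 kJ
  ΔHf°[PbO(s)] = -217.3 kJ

ΔH° = -352.4 kJ

Products: 2·(-393.5) + 2·(+0.0) = -787.0
Reactants: 2·(+0.0) + 1·(+0.0) + 2·(-217.3) = -434.6
ΔH° = (-787.0) − (-434.6) = -352.4 kJ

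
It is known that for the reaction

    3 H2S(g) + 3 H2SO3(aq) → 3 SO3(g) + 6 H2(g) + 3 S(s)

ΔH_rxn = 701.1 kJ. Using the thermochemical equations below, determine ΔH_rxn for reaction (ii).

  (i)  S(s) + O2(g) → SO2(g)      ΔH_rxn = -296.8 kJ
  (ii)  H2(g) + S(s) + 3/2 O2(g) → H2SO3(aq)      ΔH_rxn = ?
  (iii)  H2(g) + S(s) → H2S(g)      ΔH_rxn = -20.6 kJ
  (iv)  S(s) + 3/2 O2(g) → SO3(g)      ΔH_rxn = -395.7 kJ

ΔH_rxn = -608.8 kJ

(i): not needed.
(ii) reversed and × 3: contributes −3·x
(iii) reversed and × 3: (-3)·(-20.6) = +61.8 kJ
(iv) × 3: (3)·(-395.7) = -1187.1 kJ
+701.1 = (+61.8) + (-1187.1) − 3·x
x = (+701.1 − (-1125.3)) / (-3) = -608.8 kJ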